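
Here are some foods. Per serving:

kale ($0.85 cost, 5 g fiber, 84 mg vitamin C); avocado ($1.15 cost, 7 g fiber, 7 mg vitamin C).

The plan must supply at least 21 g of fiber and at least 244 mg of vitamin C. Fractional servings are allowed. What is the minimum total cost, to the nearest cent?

With two linear requirements the optimum uses one or two foods; enumerate the corners.
kale only: max(21/5, 244/84) = 4.2 servings → $3.57.
avocado only: max(21/7, 244/7) = 34.86 servings → $40.09.
kale + avocado with both tight: 2.823 servings and 0.9837 servings → $3.53.
The minimum over all feasible corners is $3.53.

$3.53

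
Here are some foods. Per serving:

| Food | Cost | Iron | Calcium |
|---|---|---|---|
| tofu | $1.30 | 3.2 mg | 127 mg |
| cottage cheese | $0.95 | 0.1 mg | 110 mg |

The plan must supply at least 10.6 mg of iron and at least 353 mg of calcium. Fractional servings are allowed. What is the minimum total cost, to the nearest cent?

$4.31

Minimising a linear cost over {iron ≥ 10.6, calcium ≥ 353, servings ≥ 0} — the optimum is at a vertex, using one or two foods.
tofu only: max(10.6/3.2, 353/127) = 3.312 servings → $4.31.
cottage cheese only: max(10.6/0.1, 353/110) = 106 servings → $100.70.
tofu + cottage cheese: intersection lies outside the first quadrant.
Cheapest feasible corner: $4.31.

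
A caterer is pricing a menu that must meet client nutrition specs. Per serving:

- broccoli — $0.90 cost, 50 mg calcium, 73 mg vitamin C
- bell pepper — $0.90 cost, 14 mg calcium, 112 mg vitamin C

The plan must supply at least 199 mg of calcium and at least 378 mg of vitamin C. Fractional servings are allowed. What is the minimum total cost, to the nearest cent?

This is a tiny linear program; its minimum lies at a vertex of the feasible set. List the vertices and price them.
broccoli only: max(199/50, 378/73) = 5.178 servings → $4.66.
bell pepper only: max(199/14, 378/112) = 14.21 servings → $12.79.
broccoli + bell pepper with both tight: 3.713 servings and 0.9552 servings → $4.20.
So the least-cost plan costs $4.20.

$4.20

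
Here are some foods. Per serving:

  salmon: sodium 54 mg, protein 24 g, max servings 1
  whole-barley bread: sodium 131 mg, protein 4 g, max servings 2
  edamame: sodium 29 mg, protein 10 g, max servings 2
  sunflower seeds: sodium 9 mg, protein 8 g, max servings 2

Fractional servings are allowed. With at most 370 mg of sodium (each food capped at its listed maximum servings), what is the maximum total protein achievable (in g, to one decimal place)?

Protein per mg sodium: sunflower seeds 0.8889, salmon 0.4444, edamame 0.3448, whole-barley bread 0.03053.
Take 2 servings of sunflower seeds: uses 18 mg sodium, +16.0 g protein (running total 16.0 g).
Take 1 serving of salmon: uses 54 mg sodium, +24.0 g protein (running total 40.0 g).
Take 2 servings of edamame: uses 58 mg sodium, +20.0 g protein (running total 60.0 g).
Take 1.832 servings of whole-barley bread: uses 240 mg sodium, +7.3 g protein (running total 67.3 g).
Greedy by best ratio exhausts the sodium allowance optimally: 67.3 g.

67.3 g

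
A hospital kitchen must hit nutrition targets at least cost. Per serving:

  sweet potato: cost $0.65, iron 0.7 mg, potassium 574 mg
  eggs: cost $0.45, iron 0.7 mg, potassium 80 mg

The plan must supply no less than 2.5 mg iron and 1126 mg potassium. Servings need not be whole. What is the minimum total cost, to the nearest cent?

Minimising a linear cost over {iron ≥ 2.5, potassium ≥ 1126, servings ≥ 0} — the optimum is at a vertex, using one or two foods.
sweet potato only: max(2.5/0.7, 1126/574) = 3.571 servings → $2.32.
eggs only: max(2.5/0.7, 1126/80) = 14.07 servings → $6.33.
sweet potato + eggs with both tight: 1.701 servings and 1.87 servings → $1.95.
Cheapest feasible corner: $1.95.

$1.95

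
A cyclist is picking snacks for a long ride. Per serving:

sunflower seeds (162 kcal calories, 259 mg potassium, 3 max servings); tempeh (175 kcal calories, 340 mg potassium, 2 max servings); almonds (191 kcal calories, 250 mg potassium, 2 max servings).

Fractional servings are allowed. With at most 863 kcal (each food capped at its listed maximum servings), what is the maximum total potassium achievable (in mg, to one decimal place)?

Potassium per kcal: tempeh 1.943, sunflower seeds 1.599, almonds 1.309.
Take 2 servings of tempeh: uses 350 kcal, +680.0 mg potassium (running total 680.0 mg).
Take 3 servings of sunflower seeds: uses 486 kcal, +777.0 mg potassium (running total 1457.0 mg).
Take 0.1414 servings of almonds: uses 27 kcal, +35.3 mg potassium (running total 1492.3 mg).
Filling greedily by potassium-per-kcal is optimal for one linear limit, giving 1492.3 mg.

1492.3 mg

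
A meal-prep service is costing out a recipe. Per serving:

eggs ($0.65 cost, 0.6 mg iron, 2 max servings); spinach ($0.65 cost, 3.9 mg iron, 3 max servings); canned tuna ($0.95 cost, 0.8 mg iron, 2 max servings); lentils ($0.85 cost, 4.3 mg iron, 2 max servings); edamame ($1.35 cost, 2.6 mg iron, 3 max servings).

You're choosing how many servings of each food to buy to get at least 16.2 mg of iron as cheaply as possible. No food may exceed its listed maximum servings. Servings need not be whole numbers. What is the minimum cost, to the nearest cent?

Cost per mg of iron: spinach $0.1667, lentils $0.1977, edamame $0.5192, eggs $1.0833, canned tuna $1.1875.
Take 3 servings of spinach: +11.7 mg iron for $1.95 (total $1.95, still need 4.5 mg).
Take 1.047 servings of lentils: +4.5 mg iron for $0.89 (total $2.84, still need 0.0 mg).
Greedy by cheapest-per-mg is optimal for a single linear constraint, so the minimum cost is $2.84.

$2.84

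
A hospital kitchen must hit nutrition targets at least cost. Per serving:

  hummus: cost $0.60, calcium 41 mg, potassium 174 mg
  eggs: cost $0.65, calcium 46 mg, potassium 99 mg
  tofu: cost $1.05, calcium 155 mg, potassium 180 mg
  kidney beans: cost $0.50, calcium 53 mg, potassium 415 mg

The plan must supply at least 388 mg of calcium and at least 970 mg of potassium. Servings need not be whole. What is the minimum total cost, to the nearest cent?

Two binding constraints pin down two serving amounts, so the optimal mix uses at most two foods. The candidates are each food alone (scaled to the tighter of calcium/potassium) and each pair with both constraints tight.
hummus only: max(388/41, 970/174) = 9.463 servings → $5.68.
eggs only: max(388/46, 970/99) = 9.798 servings → $6.37.
tofu only: max(388/155, 970/180) = 5.389 servings → $5.66.
kidney beans only: max(388/53, 970/415) = 7.321 servings → $3.66.
hummus + eggs with both tight: 1.574 servings and 7.032 servings → $5.52.
hummus + tofu with both tight: 4.11 servings and 1.416 servings → $3.95.
hummus + kidney beans with both targets exact would need a negative amount; discard.
eggs + tofu: intersection lies outside the first quadrant.
eggs + kidney beans with both tight: 7.918 servings and 0.4485 servings → $5.37.
tofu + kidney beans with both tight: 2.001 servings and 1.47 servings → $2.84.
Cheapest feasible corner: $2.84.

$2.84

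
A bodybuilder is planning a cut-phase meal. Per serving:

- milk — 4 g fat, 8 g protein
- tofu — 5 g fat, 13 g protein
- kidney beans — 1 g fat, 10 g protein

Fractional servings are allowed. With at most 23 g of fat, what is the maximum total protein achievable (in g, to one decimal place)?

Protein per g fat: kidney beans 10, tofu 2.6, milk 2.
With no serving limits, spend the whole fat allowance on kidney beans: 23 g / 1 g × 10 g = 230.0 g.

230.0 g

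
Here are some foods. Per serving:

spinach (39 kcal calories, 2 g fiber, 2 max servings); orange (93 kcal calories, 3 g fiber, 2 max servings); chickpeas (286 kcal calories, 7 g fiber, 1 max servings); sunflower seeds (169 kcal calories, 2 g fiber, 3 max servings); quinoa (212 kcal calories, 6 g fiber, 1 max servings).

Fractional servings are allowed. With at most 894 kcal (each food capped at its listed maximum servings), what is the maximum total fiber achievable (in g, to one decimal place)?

24.6 g

Fiber per kcal: spinach 0.05128, orange 0.03226, quinoa 0.0283, chickpeas 0.02448, sunflower seeds 0.01183.
Take 2 servings of spinach: uses 78 kcal, +4.0 g fiber (running total 4.0 g).
Take 2 servings of orange: uses 186 kcal, +6.0 g fiber (running total 10.0 g).
Take 1 serving of quinoa: uses 212 kcal, +6.0 g fiber (running total 16.0 g).
Take 1 serving of chickpeas: uses 286 kcal, +7.0 g fiber (running total 23.0 g).
Take 0.7811 servings of sunflower seeds: uses 132 kcal, +1.6 g fiber (running total 24.6 g).
Filling greedily by fiber-per-kcal is optimal for one linear limit, giving 24.6 g.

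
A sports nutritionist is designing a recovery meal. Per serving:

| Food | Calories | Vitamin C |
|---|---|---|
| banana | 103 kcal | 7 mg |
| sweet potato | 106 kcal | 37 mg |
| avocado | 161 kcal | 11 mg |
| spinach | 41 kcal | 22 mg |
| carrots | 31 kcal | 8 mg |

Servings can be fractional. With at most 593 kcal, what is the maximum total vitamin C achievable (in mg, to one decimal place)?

318.2 mg

Vitamin C per kcal: spinach 0.5366, sweet potato 0.3491, carrots 0.2581, avocado 0.06832, banana 0.06796.
With no serving limits, spend the whole calories allowance on spinach: 593 kcal / 41 kcal × 22 mg = 318.2 mg.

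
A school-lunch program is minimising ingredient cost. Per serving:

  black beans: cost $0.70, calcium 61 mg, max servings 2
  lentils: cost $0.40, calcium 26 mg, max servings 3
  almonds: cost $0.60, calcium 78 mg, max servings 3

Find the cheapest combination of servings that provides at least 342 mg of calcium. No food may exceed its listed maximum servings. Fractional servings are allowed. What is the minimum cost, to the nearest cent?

$3.04

Cost per mg of calcium: almonds $0.0077, black beans $0.0115, lentils $0.0154.
Take 3 servings of almonds: +234.0 mg calcium for $1.80 (total $1.80, still need 108.0 mg).
Take 1.77 servings of black beans: +108.0 mg calcium for $1.24 (total $3.04, still need 0.0 mg).
Filling from the cheapest source first is optimal under one linear minimum: $3.04.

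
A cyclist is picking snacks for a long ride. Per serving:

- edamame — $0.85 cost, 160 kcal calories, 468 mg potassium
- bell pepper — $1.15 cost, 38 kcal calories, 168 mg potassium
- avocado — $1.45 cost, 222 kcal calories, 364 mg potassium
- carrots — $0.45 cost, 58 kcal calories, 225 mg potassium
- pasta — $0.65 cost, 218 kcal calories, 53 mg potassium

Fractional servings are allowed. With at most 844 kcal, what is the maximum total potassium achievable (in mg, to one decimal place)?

3731.4 mg

Potassium per kcal: bell pepper 4.421, carrots 3.879, edamame 2.925, avocado 1.64, pasta 0.2431.
With no serving limits, spend the whole calories allowance on bell pepper: 844 kcal / 38 kcal × 168 mg = 3731.4 mg.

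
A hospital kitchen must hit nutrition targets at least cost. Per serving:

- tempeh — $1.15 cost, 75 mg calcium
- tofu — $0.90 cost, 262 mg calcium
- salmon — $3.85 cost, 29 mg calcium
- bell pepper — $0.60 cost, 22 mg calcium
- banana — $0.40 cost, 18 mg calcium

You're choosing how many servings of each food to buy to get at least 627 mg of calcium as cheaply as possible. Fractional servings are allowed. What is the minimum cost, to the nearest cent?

$2.15

Cost per mg of calcium: tofu $0.0034, tempeh $0.0153, banana $0.0222, bell pepper $0.0273, salmon $0.1328.
With no serving limits, use only tofu: 627 mg / 262 mg = 2.393 servings × $0.90 = $2.15.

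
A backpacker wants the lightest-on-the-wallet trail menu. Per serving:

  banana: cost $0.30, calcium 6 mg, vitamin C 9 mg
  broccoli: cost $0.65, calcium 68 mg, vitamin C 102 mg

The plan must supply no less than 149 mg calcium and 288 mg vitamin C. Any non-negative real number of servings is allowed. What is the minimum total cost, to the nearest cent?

Minimising a linear cost over {calcium ≥ 149, vitamin C ≥ 288, servings ≥ 0} — the optimum is at a vertex, using one or two foods.
banana only: max(149/6, 288/9) = 32 servings → $9.60.
broccoli only: max(149/68, 288/102) = 2.824 servings → $1.84.
banana + broccoli (both tight): parallel constraints — no distinct corner.
So the least-cost plan costs $1.84.

$1.84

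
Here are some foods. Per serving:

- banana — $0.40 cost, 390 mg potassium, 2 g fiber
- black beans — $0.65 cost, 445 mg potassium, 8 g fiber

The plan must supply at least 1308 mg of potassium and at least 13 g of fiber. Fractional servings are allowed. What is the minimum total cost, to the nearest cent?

A basic optimal solution has at most two foods positive. Try each food alone and each pair with both targets met exactly.
banana only: max(1308/390, 13/2) = 6.5 servings → $2.60.
black beans only: max(1308/445, 13/8) = 2.939 servings → $1.91.
banana + black beans with both tight: 2.098 servings and 1.1 servings → $1.55.
The minimum over all feasible corners is $1.55.

$1.55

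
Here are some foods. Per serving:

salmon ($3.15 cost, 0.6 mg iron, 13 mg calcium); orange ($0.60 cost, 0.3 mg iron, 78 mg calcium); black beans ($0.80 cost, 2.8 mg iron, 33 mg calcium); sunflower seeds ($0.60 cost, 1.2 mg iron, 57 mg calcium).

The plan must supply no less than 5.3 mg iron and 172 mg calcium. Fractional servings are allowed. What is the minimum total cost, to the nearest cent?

$2.17

This is a tiny linear program; its minimum lies at a vertex of the feasible set. List the vertices and price them.
salmon only: max(5.3/0.6, 172/13) = 13.23 servings → $41.68.
orange only: max(5.3/0.3, 172/78) = 17.67 servings → $10.60.
black beans only: max(5.3/2.8, 172/33) = 5.212 servings → $4.17.
sunflower seeds only: max(5.3/1.2, 172/57) = 4.417 servings → $2.65.
salmon + orange with both tight: 8.434 servings and 0.7995 servings → $27.05.
salmon + black beans: intersection lies outside the first quadrant.
salmon + sunflower seeds with both tight: 5.145 servings and 1.844 servings → $17.31.
orange + black beans with both tight: 1.471 servings and 1.735 servings → $2.27.
orange + sunflower seeds with both targets exact would need a negative amount; discard.
black beans + sunflower seeds with both tight: 0.7975 servings and 2.556 servings → $2.17.
The minimum over all feasible corners is $2.17.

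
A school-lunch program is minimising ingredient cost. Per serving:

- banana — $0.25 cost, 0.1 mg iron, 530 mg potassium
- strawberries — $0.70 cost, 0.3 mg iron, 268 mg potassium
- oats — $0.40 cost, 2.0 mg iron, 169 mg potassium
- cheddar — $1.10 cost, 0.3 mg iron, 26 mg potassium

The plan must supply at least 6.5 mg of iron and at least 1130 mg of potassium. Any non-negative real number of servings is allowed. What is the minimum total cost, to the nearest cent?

banana only: max(6.5/0.1, 1130/530) = 65 servings → $16.25.
strawberries only: max(6.5/0.3, 1130/268) = 21.67 servings → $15.17.
oats only: max(6.5/2.0, 1130/169) = 6.686 servings → $2.67.
cheddar only: max(6.5/0.3, 1130/26) = 43.46 servings → $47.81.
banana + strawberries with both targets exact would need a negative amount; discard.
banana + oats with both tight: 1.114 servings and 3.194 servings → $1.56.
banana + cheddar with both tight: 1.087 servings and 21.3 servings → $23.71.
strawberries + oats with both tight: 2.393 servings and 2.891 servings → $2.83.
strawberries + cheddar with both tight: 2.342 servings and 19.33 servings → $22.90.
oats + cheddar: intersection lies outside the first quadrant.
Cheapest feasible corner: $1.56.

$1.56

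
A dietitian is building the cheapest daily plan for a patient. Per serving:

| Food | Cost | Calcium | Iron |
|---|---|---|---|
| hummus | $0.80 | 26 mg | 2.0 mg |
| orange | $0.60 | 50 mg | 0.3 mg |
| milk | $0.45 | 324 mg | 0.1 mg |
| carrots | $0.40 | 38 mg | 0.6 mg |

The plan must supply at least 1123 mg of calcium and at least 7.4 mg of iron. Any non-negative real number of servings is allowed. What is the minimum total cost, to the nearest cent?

$4.26

Check every corner: each single food scaled to meet both minima, and each pair solved so both constraints bind.
hummus only: max(1123/26, 7.4/2.0) = 43.19 servings → $34.55.
orange only: max(1123/50, 7.4/0.3) = 24.67 servings → $14.80.
milk only: max(1123/324, 7.4/0.1) = 74 servings → $33.30.
carrots only: max(1123/38, 7.4/0.6) = 29.55 servings → $11.82.
hummus + orange with both tight: 0.359 servings and 22.27 servings → $13.65.
hummus + milk with both tight: 3.541 servings and 3.182 servings → $4.26.
hummus + carrots: the both-tight solution has a negative serving — not a feasible corner.
orange + milk with both targets exact would need a negative amount; discard.
orange + carrots with both tight: 21.11 servings and 1.78 servings → $13.38.
milk + carrots with both tight: 2.06 servings and 11.99 servings → $5.72.
The minimum over all feasible corners is $4.26.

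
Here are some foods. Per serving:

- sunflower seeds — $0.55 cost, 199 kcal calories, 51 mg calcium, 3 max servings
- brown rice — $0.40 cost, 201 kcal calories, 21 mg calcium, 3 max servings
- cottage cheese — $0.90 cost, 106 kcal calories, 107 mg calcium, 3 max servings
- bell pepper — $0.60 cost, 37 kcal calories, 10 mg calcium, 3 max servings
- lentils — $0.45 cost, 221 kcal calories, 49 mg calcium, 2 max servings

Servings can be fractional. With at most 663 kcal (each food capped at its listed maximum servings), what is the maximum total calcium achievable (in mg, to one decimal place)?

411.0 mg

Calcium per kcal: cottage cheese 1.009, bell pepper 0.2703, sunflower seeds 0.2563, lentils 0.2217, brown rice 0.1045.
Take 3 servings of cottage cheese: uses 318 kcal, +321.0 mg calcium (running total 321.0 mg).
Take 3 servings of bell pepper: uses 111 kcal, +30.0 mg calcium (running total 351.0 mg).
Take 1.176 servings of sunflower seeds: uses 234 kcal, +60.0 mg calcium (running total 411.0 mg).
Filling greedily by calcium-per-kcal is optimal for one linear limit, giving 411.0 mg.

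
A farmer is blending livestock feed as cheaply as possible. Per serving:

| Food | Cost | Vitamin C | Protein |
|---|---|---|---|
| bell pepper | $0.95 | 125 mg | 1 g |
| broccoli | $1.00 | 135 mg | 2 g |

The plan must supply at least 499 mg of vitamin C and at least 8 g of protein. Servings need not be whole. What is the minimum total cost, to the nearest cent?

An LP optimum is at a vertex; with two nutrient constraints at most two foods are used. Check each candidate.
bell pepper only: max(499/125, 8/1) = 8 servings → $7.60.
broccoli only: max(499/135, 8/2) = 4 servings → $4.00.
bell pepper + broccoli: intersection lies outside the first quadrant.
So the least-cost plan costs $4.00.

$4.00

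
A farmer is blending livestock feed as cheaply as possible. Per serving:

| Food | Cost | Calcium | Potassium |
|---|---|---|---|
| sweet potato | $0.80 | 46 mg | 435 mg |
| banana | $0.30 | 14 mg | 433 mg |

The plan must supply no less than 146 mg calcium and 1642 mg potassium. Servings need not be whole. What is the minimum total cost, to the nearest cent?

Check every corner: each single food scaled to meet both minima, and each pair solved so both constraints bind.
sweet potato only: max(146/46, 1642/435) = 3.775 servings → $3.02.
banana only: max(146/14, 1642/433) = 10.43 servings → $3.13.
sweet potato + banana with both tight: 2.909 servings and 0.8694 servings → $2.59.
The minimum over all feasible corners is $2.59.

$2.59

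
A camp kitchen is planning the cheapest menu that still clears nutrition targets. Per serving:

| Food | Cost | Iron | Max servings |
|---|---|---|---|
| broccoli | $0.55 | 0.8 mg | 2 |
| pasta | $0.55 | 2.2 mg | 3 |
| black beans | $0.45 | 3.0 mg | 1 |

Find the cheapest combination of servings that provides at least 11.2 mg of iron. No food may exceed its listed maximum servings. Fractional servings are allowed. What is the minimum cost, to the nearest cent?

$3.20

Cost per mg of iron: black beans $0.1500, pasta $0.2500, broccoli $0.6875.
Take 1 serving of black beans: +3.0 mg iron for $0.45 (total $0.45, still need 8.2 mg).
Take 3 servings of pasta: +6.6 mg iron for $1.65 (total $2.10, still need 1.6 mg).
Take 2 servings of broccoli: +1.6 mg iron for $1.10 (total $3.20, still need 0.0 mg).
Filling from the cheapest source first is optimal under one linear minimum: $3.20.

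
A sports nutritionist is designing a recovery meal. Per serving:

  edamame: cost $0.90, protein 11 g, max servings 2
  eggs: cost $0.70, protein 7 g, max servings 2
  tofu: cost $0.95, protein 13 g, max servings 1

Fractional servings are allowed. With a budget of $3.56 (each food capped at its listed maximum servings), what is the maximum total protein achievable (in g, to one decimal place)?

Protein per dollar: tofu 13.68, edamame 12.22, eggs 10.
Take 1 serving of tofu: spends $0.95, +13.0 g protein (running total 13.0 g).
Take 2 servings of edamame: spends $1.80, +22.0 g protein (running total 35.0 g).
Take 1.157 servings of eggs: spends $0.81, +8.1 g protein (running total 43.1 g).
Filling greedily by protein-per-dollar is optimal for one linear limit, giving 43.1 g.

43.1 g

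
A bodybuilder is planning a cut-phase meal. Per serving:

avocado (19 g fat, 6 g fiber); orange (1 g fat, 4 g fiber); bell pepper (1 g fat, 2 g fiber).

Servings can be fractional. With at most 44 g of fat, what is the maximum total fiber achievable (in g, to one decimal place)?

Fiber per g fat: orange 4, bell pepper 2, avocado 0.3158.
With no serving limits, spend the whole fat allowance on orange: 44 g / 1 g × 4 g = 176.0 g.

176.0 g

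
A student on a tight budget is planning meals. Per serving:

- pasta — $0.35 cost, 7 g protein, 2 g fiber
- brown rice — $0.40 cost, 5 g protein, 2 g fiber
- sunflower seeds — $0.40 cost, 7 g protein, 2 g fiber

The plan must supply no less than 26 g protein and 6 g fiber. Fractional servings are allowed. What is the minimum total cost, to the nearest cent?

Minimising a linear cost over {protein ≥ 26, fiber ≥ 6, servings ≥ 0} — the optimum is at a vertex, using one or two foods.
pasta only: max(26/7, 6/2) = 3.714 servings → $1.30.
brown rice only: max(26/5, 6/2) = 5.2 servings → $2.08.
sunflower seeds only: max(26/7, 6/2) = 3.714 servings → $1.49.
pasta + brown rice: the both-tight solution has a negative serving — not a feasible corner.
pasta + sunflower seeds (both tight): parallel constraints — no distinct corner.
brown rice + sunflower seeds with both targets exact would need a negative amount; discard.
The minimum over all feasible corners is $1.30.

$1.30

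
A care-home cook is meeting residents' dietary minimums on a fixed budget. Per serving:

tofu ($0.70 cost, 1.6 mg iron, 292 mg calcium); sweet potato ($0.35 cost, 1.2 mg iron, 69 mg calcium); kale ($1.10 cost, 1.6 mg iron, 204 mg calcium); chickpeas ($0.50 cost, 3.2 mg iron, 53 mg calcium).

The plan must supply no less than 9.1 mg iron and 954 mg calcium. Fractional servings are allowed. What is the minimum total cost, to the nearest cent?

$2.78

Check every corner: each single food scaled to meet both minima, and each pair solved so both constraints bind.
tofu only: max(9.1/1.6, 954/292) = 5.688 servings → $3.98.
sweet potato only: max(9.1/1.2, 954/69) = 13.83 servings → $4.84.
kale only: max(9.1/1.6, 954/204) = 5.688 servings → $6.26.
chickpeas only: max(9.1/3.2, 954/53) = 18 servings → $9.00.
tofu + sweet potato with both tight: 2.154 servings and 4.712 servings → $3.16.
tofu + kale: intersection lies outside the first quadrant.
tofu + chickpeas with both tight: 3.026 servings and 1.331 servings → $2.78.
sweet potato + kale with both tight: 2.455 servings and 3.846 servings → $5.09.
sweet potato + chickpeas: intersection lies outside the first quadrant.
kale + chickpeas with both tight: 4.526 servings and 0.581 servings → $5.27.
Cheapest feasible corner: $2.78.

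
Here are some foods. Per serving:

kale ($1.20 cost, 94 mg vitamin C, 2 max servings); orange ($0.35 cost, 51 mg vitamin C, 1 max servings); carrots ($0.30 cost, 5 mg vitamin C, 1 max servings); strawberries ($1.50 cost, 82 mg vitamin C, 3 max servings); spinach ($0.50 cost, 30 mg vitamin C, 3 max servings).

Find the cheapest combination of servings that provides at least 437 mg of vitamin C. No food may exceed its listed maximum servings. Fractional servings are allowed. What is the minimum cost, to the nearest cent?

Cost per mg of vitamin C: orange $0.0069, kale $0.0128, spinach $0.0167, strawberries $0.0183, carrots $0.0600.
Take 1 serving of orange: +51.0 mg vitamin C for $0.35 (total $0.35, still need 386.0 mg).
Take 2 servings of kale: +188.0 mg vitamin C for $2.40 (total $2.75, still need 198.0 mg).
Take 3 servings of spinach: +90.0 mg vitamin C for $1.50 (total $4.25, still need 108.0 mg).
Take 1.317 servings of strawberries: +108.0 mg vitamin C for $1.98 (total $6.23, still need 0.0 mg).
Filling from the cheapest source first is optimal under one linear minimum: $6.23.

$6.23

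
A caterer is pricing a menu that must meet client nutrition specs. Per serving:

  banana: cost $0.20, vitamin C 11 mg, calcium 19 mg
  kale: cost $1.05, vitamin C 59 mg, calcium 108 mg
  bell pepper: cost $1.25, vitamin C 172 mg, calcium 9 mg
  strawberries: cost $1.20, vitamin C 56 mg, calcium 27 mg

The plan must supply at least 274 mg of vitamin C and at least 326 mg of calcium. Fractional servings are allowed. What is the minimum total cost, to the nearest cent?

Compare the cost at each extreme point of the feasible region.
banana only: max(274/11, 326/19) = 24.91 servings → $4.98.
kale only: max(274/59, 326/108) = 4.644 servings → $4.88.
bell pepper only: max(274/172, 326/9) = 36.22 servings → $45.28.
strawberries only: max(274/56, 326/27) = 12.07 servings → $14.49.
banana + kale: intersection lies outside the first quadrant.
banana + bell pepper with both tight: 16.92 servings and 0.5112 servings → $4.02.
banana + strawberries with both tight: 14.16 servings and 2.112 servings → $5.37.
kale + bell pepper with both tight: 2.971 servings and 0.574 servings → $3.84.
kale + strawberries with both tight: 2.437 servings and 2.325 servings → $5.35.
bell pepper + strawberries with both targets exact would need a negative amount; discard.
So the least-cost plan costs $3.84.

$3.84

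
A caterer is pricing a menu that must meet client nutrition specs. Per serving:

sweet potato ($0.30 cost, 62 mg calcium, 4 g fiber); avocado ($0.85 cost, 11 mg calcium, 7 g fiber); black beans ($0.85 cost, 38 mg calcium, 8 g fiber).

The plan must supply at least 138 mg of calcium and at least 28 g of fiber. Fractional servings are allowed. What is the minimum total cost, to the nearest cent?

With two linear requirements the optimum uses one or two foods; enumerate the corners.
sweet potato only: max(138/62, 28/4) = 7 servings → $2.10.
avocado only: max(138/11, 28/7) = 12.55 servings → $10.66.
black beans only: max(138/38, 28/8) = 3.632 servings → $3.09.
sweet potato + avocado with both tight: 1.687 servings and 3.036 servings → $3.09.
sweet potato + black beans with both tight: 0.1163 servings and 3.442 servings → $2.96.
avocado + black beans: the both-tight solution has a negative serving — not a feasible corner.
The minimum over all feasible corners is $2.10.

$2.10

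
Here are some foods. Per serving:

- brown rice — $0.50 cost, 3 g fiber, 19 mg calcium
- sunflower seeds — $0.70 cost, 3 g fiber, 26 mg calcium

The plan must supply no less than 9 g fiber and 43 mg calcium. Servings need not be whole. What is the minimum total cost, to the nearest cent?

$1.50

An LP optimum is at a vertex; with two nutrient constraints at most two foods are used. Check each candidate.
brown rice only: max(9/3, 43/19) = 3 servings → $1.50.
sunflower seeds only: max(9/3, 43/26) = 3 servings → $2.10.
brown rice + sunflower seeds: the both-tight solution has a negative serving — not a feasible corner.
The minimum over all feasible corners is $1.50.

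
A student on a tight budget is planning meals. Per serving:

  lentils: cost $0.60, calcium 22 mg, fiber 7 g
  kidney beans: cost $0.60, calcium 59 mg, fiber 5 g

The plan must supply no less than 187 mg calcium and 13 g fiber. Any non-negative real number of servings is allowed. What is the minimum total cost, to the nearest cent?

lentils only: max(187/22, 13/7) = 8.5 servings → $5.10.
kidney beans only: max(187/59, 13/5) = 3.169 servings → $1.90.
lentils + kidney beans: the both-tight solution has a negative serving — not a feasible corner.
The minimum over all feasible corners is $1.90.

$1.90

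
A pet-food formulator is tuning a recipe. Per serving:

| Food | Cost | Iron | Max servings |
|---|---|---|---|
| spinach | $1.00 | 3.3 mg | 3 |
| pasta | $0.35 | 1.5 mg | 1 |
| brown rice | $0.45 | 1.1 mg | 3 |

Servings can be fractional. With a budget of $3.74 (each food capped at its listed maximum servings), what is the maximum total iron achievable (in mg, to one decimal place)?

12.4 mg

Iron per dollar: pasta 4.286, spinach 3.3, brown rice 2.444.
Take 1 serving of pasta: spends $0.35, +1.5 mg iron (running total 1.5 mg).
Take 3 servings of spinach: spends $3.00, +9.9 mg iron (running total 11.4 mg).
Take 0.8667 servings of brown rice: spends $0.39, +1.0 mg iron (running total 12.4 mg).
Greedy by best ratio exhausts the cost allowance optimally: 12.4 mg.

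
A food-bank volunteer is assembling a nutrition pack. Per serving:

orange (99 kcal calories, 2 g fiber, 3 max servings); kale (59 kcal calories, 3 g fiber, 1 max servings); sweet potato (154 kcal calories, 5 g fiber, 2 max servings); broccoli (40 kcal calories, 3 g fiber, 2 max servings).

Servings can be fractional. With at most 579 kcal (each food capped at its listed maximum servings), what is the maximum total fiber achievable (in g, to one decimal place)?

21.7 g

Fiber per kcal: broccoli 0.075, kale 0.05085, sweet potato 0.03247, orange 0.0202.
Take 2 servings of broccoli: uses 80 kcal, +6.0 g fiber (running total 6.0 g).
Take 1 serving of kale: uses 59 kcal, +3.0 g fiber (running total 9.0 g).
Take 2 servings of sweet potato: uses 308 kcal, +10.0 g fiber (running total 19.0 g).
Take 1.333 servings of orange: uses 132 kcal, +2.7 g fiber (running total 21.7 g).
Greedy by best ratio exhausts the calories allowance optimally: 21.7 g.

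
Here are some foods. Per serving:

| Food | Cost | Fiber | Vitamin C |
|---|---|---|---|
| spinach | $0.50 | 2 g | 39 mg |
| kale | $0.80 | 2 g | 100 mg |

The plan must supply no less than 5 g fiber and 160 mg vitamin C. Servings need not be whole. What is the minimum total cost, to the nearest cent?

$1.56

With two linear requirements the optimum uses one or two foods; enumerate the corners.
spinach only: max(5/2, 160/39) = 4.103 servings → $2.05.
kale only: max(5/2, 160/100) = 2.5 servings → $2.00.
spinach + kale with both tight: 1.475 servings and 1.025 servings → $1.56.
So the least-cost plan costs $1.56.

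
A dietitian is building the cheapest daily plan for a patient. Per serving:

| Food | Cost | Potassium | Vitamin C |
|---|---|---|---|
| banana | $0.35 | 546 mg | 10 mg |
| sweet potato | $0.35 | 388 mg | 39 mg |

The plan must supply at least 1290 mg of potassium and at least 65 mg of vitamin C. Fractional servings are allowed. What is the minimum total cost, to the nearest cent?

$0.96

Check every corner: each single food scaled to meet both minima, and each pair solved so both constraints bind.
banana only: max(1290/546, 65/10) = 6.5 servings → $2.27.
sweet potato only: max(1290/388, 65/39) = 3.325 servings → $1.16.
banana + sweet potato with both tight: 1.441 servings and 1.297 servings → $0.96.
The minimum over all feasible corners is $0.96.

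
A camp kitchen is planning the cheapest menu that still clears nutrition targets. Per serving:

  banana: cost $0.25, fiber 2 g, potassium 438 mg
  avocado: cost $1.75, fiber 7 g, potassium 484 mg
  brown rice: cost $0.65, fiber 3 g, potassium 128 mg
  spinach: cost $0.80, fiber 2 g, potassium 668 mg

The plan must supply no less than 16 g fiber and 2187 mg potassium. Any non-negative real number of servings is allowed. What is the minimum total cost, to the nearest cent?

$2.00

A basic optimal solution has at most two foods positive. Try each food alone and each pair with both targets met exactly.
banana only: max(16/2, 2187/438) = 8 servings → $2.00.
avocado only: max(16/7, 2187/484) = 4.519 servings → $7.91.
brown rice only: max(16/3, 2187/128) = 17.09 servings → $11.11.
spinach only: max(16/2, 2187/668) = 8 servings → $6.40.
banana + avocado with both tight: 3.606 servings and 1.255 servings → $3.10.
banana + brown rice with both tight: 4.266 servings and 2.49 servings → $2.68.
banana + spinach: intersection lies outside the first quadrant.
avocado + brown rice: intersection lies outside the first quadrant.
avocado + spinach with both tight: 1.703 servings and 2.04 servings → $4.61.
brown rice + spinach with both tight: 3.612 servings and 2.582 servings → $4.41.
Cheapest feasible corner: $2.00.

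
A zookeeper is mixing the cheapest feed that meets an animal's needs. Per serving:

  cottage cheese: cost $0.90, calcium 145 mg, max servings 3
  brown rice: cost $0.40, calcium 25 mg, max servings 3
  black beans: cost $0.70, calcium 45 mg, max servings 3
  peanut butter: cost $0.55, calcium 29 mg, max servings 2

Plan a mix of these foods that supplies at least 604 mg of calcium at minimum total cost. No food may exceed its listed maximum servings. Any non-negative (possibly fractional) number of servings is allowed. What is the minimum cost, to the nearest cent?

Cost per mg of calcium: cottage cheese $0.0062, black beans $0.0156, brown rice $0.0160, peanut butter $0.0190.
Take 3 servings of cottage cheese: +435.0 mg calcium for $2.70 (total $2.70, still need 169.0 mg).
Take 3 servings of black beans: +135.0 mg calcium for $2.10 (total $4.80, still need 34.0 mg).
Take 1.36 servings of brown rice: +34.0 mg calcium for $0.54 (total $5.34, still need 0.0 mg).
Greedy by cheapest-per-mg is optimal for a single linear constraint, so the minimum cost is $5.34.

$5.34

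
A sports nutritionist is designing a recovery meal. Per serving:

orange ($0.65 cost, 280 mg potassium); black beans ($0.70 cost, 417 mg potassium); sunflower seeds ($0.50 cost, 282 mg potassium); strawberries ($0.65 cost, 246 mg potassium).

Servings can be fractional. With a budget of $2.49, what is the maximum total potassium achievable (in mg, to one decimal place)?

Potassium per dollar: black beans 595.7, sunflower seeds 564, orange 430.8, strawberries 378.5.
With no serving limits, spend the whole cost allowance on black beans: $2.49 / $0.70 × 417 mg = 1483.3 mg.

1483.3 mg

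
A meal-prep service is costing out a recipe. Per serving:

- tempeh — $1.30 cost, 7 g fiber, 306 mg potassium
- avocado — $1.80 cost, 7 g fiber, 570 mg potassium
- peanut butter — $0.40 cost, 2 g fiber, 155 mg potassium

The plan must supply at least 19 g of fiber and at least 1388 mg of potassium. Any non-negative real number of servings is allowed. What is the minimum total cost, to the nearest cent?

Minimising a linear cost over {fiber ≥ 19, potassium ≥ 1388, servings ≥ 0} — the optimum is at a vertex, using one or two foods.
tempeh only: max(19/7, 1388/306) = 4.536 servings → $5.90.
avocado only: max(19/7, 1388/570) = 2.714 servings → $4.89.
peanut butter only: max(19/2, 1388/155) = 9.5 servings → $3.80.
tempeh + avocado with both tight: 0.6028 servings and 2.111 servings → $4.58.
tempeh + peanut butter with both tight: 0.3573 servings and 8.249 servings → $3.76.
avocado + peanut butter: intersection lies outside the first quadrant.
The minimum over all feasible corners is $3.76.

$3.76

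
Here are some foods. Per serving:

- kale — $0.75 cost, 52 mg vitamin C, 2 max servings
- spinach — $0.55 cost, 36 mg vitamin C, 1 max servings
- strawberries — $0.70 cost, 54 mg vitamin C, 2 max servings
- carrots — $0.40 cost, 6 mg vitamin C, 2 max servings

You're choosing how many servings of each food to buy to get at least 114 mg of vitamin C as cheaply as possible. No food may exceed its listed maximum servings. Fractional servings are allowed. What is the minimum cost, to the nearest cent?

$1.49

Cost per mg of vitamin C: strawberries $0.0130, kale $0.0144, spinach $0.0153, carrots $0.0667.
Take 2 servings of strawberries: +108.0 mg vitamin C for $1.40 (total $1.40, still need 6.0 mg).
Take 0.1154 servings of kale: +6.0 mg vitamin C for $0.09 (total $1.49, still need 0.0 mg).
Filling from the cheapest source first is optimal under one linear minimum: $1.49.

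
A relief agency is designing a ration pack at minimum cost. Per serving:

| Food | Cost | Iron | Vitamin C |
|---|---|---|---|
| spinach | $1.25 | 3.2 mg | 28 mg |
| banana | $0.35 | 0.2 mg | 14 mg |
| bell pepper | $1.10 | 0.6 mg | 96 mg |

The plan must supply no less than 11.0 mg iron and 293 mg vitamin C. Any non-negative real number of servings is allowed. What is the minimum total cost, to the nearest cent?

$6.17

Check every corner: each single food scaled to meet both minima, and each pair solved so both constraints bind.
spinach only: max(11.0/3.2, 293/28) = 10.46 servings → $13.08.
banana only: max(11.0/0.2, 293/14) = 55 servings → $19.25.
bell pepper only: max(11.0/0.6, 293/96) = 18.33 servings → $20.17.
spinach + banana with both tight: 2.434 servings and 16.06 servings → $8.66.
spinach + bell pepper with both tight: 3.031 servings and 2.168 servings → $6.17.
banana + bell pepper: intersection lies outside the first quadrant.
The minimum over all feasible corners is $6.17.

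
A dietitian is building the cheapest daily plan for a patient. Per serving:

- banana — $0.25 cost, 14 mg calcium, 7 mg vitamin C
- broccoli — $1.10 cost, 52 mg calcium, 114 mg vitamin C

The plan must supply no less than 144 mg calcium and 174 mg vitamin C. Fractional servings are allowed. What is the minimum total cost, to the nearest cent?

For a min-cost LP with two ≥-constraints, a basic feasible solution has at most two positive variables.
banana only: max(144/14, 174/7) = 24.86 servings → $6.21.
broccoli only: max(144/52, 174/114) = 2.769 servings → $3.05.
banana + broccoli with both tight: 5.981 servings and 1.159 servings → $2.77.
The minimum over all feasible corners is $2.77.

$2.77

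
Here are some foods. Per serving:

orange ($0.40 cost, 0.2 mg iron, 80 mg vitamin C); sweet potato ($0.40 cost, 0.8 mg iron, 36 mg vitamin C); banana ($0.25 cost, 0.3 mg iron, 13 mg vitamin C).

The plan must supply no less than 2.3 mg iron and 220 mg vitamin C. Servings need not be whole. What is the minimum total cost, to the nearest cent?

Check every corner: each single food scaled to meet both minima, and each pair solved so both constraints bind.
orange only: max(2.3/0.2, 220/80) = 11.5 servings → $4.60.
sweet potato only: max(2.3/0.8, 220/36) = 6.111 servings → $2.44.
banana only: max(2.3/0.3, 220/13) = 16.92 servings → $4.23.
orange + sweet potato with both tight: 1.641 servings and 2.465 servings → $1.64.
orange + banana with both tight: 1.687 servings and 6.542 servings → $2.31.
sweet potato + banana: intersection lies outside the first quadrant.
The minimum over all feasible corners is $1.64.

$1.64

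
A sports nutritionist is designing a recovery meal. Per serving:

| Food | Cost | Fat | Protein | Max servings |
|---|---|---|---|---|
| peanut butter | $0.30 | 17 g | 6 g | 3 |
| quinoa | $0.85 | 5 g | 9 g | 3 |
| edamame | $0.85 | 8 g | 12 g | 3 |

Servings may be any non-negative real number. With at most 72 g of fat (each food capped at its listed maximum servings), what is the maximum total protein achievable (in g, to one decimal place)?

Protein per g fat: quinoa 1.8, edamame 1.5, peanut butter 0.3529.
Take 3 servings of quinoa: uses 15 g fat, +27.0 g protein (running total 27.0 g).
Take 3 servings of edamame: uses 24 g fat, +36.0 g protein (running total 63.0 g).
Take 1.941 servings of peanut butter: uses 33 g fat, +11.6 g protein (running total 74.6 g).
Greedy by best ratio exhausts the fat allowance optimally: 74.6 g.

74.6 g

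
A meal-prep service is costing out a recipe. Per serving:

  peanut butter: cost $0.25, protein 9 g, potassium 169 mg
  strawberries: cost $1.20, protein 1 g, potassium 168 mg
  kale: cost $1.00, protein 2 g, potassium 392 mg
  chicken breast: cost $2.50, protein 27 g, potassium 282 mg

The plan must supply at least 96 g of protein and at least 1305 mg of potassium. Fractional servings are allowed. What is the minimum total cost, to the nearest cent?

For a min-cost LP with two ≥-constraints, a basic feasible solution has at most two positive variables.
peanut butter only: max(96/9, 1305/169) = 10.67 servings → $2.67.
strawberries only: max(96/1, 1305/168) = 96 servings → $115.20.
kale only: max(96/2, 1305/392) = 48 servings → $48.00.
chicken breast only: max(96/27, 1305/282) = 4.628 servings → $11.57.
peanut butter + strawberries: intersection lies outside the first quadrant.
peanut butter + kale: intersection lies outside the first quadrant.
peanut butter + chicken breast with both tight: 4.031 servings and 2.212 servings → $6.54.
strawberries + kale: intersection lies outside the first quadrant.
strawberries + chicken breast with both tight: 1.919 servings and 3.484 servings → $11.01.
kale + chicken breast with both tight: 0.8147 servings and 3.495 servings → $9.55.
The minimum over all feasible corners is $2.67.

$2.67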